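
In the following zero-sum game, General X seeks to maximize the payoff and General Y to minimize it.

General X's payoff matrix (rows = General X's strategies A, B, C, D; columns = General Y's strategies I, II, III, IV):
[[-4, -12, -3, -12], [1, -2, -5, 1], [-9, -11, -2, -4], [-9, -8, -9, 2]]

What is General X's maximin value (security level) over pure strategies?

The worst-case payoff for each row is A: -12, B: -5, C: -11, D: -9.
The best of these is -5.

-5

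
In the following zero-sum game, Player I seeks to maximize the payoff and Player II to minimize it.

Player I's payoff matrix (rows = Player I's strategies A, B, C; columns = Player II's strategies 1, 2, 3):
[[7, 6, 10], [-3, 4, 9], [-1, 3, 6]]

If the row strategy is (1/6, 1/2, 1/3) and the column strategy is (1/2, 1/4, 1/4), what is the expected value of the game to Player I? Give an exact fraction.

Against (1/2, 1/4, 1/4), each row's expected payoff is A: 15/2; B: 7/4; C: 7/4.
Taking the (1/6, 1/2, 1/3)-weighted average: (1/6)·(15/2) + (1/2)·(7/4) + (1/3)·(7/4) = 65/24.

65/24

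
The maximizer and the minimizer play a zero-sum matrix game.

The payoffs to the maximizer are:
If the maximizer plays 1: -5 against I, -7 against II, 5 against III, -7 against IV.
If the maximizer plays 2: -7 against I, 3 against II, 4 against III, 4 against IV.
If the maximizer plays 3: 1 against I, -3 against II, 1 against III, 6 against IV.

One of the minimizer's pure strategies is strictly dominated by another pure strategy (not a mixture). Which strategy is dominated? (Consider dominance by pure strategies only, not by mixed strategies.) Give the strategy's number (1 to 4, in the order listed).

3

The minimizer prefers columns that give the maximizer less. Compare III with II: -7 < 5, 3 < 4, -3 < 1.
So II strictly dominates III for the minimizer; III is strictly dominated.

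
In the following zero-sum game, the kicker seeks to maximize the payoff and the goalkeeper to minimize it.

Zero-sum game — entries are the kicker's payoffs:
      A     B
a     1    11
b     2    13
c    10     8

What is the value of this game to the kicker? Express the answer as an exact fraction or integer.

Row a is strictly dominated by row b, so the kicker never plays it.
The remaining 2×2 game on (b, c) × (A, B) has no saddle point. Let the kicker play b with probability p; indifference gives 2p + 10(1−p) = 13p + 8(1−p), so p = 2/13.
Similarly the goalkeeper's optimal q on A is 5/13, and the value is 2·(5/13) + (13)·(8/13) = 114/13.

114/13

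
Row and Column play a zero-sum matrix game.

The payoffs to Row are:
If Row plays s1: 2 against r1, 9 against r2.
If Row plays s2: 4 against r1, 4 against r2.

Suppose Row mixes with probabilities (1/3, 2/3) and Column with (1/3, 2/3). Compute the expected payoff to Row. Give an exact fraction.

Against (1/3, 2/3), each row's expected payoff is s1: 20/3; s2: 4.
Taking the (1/3, 2/3)-weighted average: (1/3)·(20/3) + (2/3)·(4) = 44/9.

44/9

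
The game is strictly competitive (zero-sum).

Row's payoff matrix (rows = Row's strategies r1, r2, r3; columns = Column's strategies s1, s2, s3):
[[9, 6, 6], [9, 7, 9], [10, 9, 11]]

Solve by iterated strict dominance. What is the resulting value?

9

Row r1 is strictly dominated by row r3 (10>9, 9>6, 11>6); eliminate r1.
Column s3 is strictly dominated by s2 for Column (7<9, 9<11); eliminate s3.
Column s1 is strictly dominated by s2 for Column (7<9, 9<10); eliminate s1.
Row r2 is strictly dominated by row r3 (9>7); eliminate r2.
Only (r3, s2) remains, with payoff 9.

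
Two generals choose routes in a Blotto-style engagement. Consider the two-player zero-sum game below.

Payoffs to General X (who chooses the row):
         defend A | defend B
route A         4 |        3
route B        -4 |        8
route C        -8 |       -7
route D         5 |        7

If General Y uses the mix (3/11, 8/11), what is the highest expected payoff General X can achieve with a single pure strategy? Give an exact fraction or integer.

71/11

route A: (4)·(3/11) + (3)·(8/11) = 36/11.
route B: (-4)·(3/11) + (8)·(8/11) = 52/11.
route C: (-8)·(3/11) + (-7)·(8/11) = -80/11.
route D: (5)·(3/11) + (7)·(8/11) = 71/11.
The best pure response is route D with expected payoff 71/11.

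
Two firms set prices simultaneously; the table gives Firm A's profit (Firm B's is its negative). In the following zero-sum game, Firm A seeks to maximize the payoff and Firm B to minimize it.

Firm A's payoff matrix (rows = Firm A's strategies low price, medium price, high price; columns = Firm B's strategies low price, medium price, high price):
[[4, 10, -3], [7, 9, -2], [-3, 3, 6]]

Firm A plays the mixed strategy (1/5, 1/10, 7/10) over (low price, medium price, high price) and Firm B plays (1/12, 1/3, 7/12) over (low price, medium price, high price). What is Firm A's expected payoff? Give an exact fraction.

Against (1/12, 1/3, 7/12), each row's expected payoff is low price: 23/12; medium price: 29/12; high price: 17/4.
Taking the (1/5, 1/10, 7/10)-weighted average: (1/5)·(23/12) + (1/10)·(29/12) + (7/10)·(17/4) = 18/5.

18/5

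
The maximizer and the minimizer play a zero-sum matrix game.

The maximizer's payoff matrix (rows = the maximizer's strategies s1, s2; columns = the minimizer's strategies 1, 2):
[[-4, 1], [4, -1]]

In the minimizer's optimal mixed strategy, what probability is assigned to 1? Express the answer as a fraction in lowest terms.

Row minima are -4 and -1, so the maximizer's maximin is -1; column maxima are 4 and 1, so the minimizer's minimax is 1. These differ, so the equilibrium is in mixed strategies.
Let the minimizer play 1 with probability q. The maximizer is indifferent when −4q + (1−q) = 4q − (1−q), giving q = 1/5.

1/5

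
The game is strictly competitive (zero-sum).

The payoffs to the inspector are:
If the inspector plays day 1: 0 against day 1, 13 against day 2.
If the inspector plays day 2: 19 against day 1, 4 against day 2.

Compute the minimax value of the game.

Row minima are 0 and 4, so the inspector's maximin is 4; column maxima are 19 and 13, so the inspectee's minimax is 13. These differ, so the equilibrium is in mixed strategies.
Let the inspector play day 1 with probability p. The inspectee is indifferent when 19(1−p) = 13p + 4(1−p), giving p = 15/28.
Let the inspectee play day 1 with probability q. The inspector is indifferent when 13(1−q) = 19q + 4(1−q), giving q = 9/28.
The value is 0·(9/28) + (13)·(19/28) = 247/28.

247/28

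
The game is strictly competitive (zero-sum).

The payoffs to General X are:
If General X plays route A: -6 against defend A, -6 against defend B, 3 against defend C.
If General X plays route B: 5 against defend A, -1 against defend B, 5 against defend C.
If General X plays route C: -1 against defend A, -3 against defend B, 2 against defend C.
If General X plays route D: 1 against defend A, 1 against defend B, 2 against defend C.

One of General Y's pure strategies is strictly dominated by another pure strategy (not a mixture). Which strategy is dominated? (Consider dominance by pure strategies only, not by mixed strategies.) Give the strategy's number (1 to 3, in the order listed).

General Y prefers columns that give General X less. Compare defend C with defend B: -6 < 3, -1 < 5, -3 < 2, 1 < 2.
So defend B strictly dominates defend C for General Y; defend C is strictly dominated.

3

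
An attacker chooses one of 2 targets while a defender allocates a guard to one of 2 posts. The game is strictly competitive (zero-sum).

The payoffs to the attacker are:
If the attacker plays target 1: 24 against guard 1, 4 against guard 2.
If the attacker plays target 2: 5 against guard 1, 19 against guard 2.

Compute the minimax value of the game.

218/17

Row minima are 4 and 5, so the attacker's maximin is 5; column maxima are 24 and 19, so the defender's minimax is 19. These differ, so the equilibrium is in mixed strategies.
Let the attacker play target 1 with probability p. The defender is indifferent when 24p + 5(1−p) = 4p + 19(1−p), giving p = 7/17.
Let the defender play guard 1 with probability q. The attacker is indifferent when 24q + 4(1−q) = 5q + 19(1−q), giving q = 15/34.
The value is 24·(15/34) + (4)·(19/34) = 218/17.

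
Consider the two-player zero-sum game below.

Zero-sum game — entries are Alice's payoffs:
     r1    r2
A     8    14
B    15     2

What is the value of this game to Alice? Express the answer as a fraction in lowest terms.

194/19

Row minima are 8 and 2, so Alice's maximin is 8; column maxima are 15 and 14, so Bob's minimax is 14. These differ, so the equilibrium is in mixed strategies.
Let Alice play A with probability p. Bob is indifferent when 8p + 15(1−p) = 14p + 2(1−p), giving p = 13/19.
Let Bob play r1 with probability q. Alice is indifferent when 8q + 14(1−q) = 15q + 2(1−q), giving q = 12/19.
The value is 8·(12/19) + (14)·(7/19) = 194/19.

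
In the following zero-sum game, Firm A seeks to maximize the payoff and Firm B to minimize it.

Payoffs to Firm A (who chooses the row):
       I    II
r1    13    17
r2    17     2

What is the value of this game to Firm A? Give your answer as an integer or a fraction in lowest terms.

Row minima are 13 and 2, so Firm A's maximin is 13; column maxima are 17 and 17, so Firm B's minimax is 17. These differ, so the equilibrium is in mixed strategies.
Let Firm A play r1 with probability p. Firm B is indifferent when 13p + 17(1−p) = 17p + 2(1−p), giving p = 15/19.
Let Firm B play I with probability q. Firm A is indifferent when 13q + 17(1−q) = 17q + 2(1−q), giving q = 15/19.
The value is 13·(15/19) + (17)·(4/19) = 263/19.

263/19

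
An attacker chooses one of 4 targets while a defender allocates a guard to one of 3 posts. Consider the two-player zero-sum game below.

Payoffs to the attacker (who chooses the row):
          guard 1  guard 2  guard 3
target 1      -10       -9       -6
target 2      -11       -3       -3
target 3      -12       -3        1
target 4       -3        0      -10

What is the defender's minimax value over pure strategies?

-3

The worst case (largest entry) in each column is guard 1: -3, guard 2: 0, guard 3: 1.
The best (smallest) of these is -3.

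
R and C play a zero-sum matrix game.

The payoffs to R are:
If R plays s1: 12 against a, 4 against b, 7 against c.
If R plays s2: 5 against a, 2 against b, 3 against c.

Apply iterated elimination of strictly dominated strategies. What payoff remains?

Row s2 is strictly dominated by row s1 (12>5, 4>2, 7>3); eliminate s2.
Column a is strictly dominated by b for C (4<12); eliminate a.
Column c is strictly dominated by b for C (4<7); eliminate c.
Only (s1, b) remains, with payoff 4.

4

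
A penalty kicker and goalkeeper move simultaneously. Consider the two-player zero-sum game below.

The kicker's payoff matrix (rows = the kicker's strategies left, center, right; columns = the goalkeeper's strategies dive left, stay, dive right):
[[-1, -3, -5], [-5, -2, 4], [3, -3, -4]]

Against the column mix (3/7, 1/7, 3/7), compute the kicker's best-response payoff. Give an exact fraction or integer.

-5/7

left: (-1)·(3/7) + (-3)·(1/7) + (-5)·(3/7) = -3.
center: (-5)·(3/7) + (-2)·(1/7) + (4)·(3/7) = -5/7.
right: (3)·(3/7) + (-3)·(1/7) + (-4)·(3/7) = -6/7.
The best pure response is center with expected payoff -5/7.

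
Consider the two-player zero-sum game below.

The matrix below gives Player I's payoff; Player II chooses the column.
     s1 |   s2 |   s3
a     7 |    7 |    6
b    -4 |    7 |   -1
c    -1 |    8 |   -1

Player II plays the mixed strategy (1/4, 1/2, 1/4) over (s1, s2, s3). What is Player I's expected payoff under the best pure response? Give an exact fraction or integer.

27/4

a: (7)·(1/4) + (7)·(1/2) + (6)·(1/4) = 27/4.
b: (-4)·(1/4) + (7)·(1/2) + (-1)·(1/4) = 9/4.
c: (-1)·(1/4) + (8)·(1/2) + (-1)·(1/4) = 7/2.
The best pure response is a with expected payoff 27/4.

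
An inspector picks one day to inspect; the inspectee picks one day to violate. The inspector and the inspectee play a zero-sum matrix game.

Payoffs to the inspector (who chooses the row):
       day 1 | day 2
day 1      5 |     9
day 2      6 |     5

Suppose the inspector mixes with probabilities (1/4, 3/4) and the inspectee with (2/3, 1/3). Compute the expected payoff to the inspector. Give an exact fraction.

35/6

Against (2/3, 1/3), each row's expected payoff is day 1: 19/3; day 2: 17/3.
Taking the (1/4, 3/4)-weighted average: (1/4)·(19/3) + (3/4)·(17/3) = 35/6.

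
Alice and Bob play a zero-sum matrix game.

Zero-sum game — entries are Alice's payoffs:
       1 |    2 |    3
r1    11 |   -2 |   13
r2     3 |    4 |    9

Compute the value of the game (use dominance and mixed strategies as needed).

25/7

Column 3 is strictly dominated by 1 for Bob (it gives Alice more in every row).
The remaining 2×2 game on (r1, r2) × (1, 2) has no saddle point. Let Alice play r1 with probability p; indifference gives 11p + 3(1−p) = −2p + 4(1−p), so p = 1/14.
Similarly Bob's optimal q on 1 is 3/7, and the value is 11·(3/7) + (-2)·(4/7) = 25/7.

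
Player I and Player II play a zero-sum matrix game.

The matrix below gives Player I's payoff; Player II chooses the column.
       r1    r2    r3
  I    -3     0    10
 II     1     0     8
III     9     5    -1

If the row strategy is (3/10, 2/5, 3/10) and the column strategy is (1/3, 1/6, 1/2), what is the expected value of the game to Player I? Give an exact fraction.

Against (1/3, 1/6, 1/2), each row's expected payoff is I: 4; II: 13/3; III: 10/3.
Taking the (3/10, 2/5, 3/10)-weighted average: (3/10)·(4) + (2/5)·(13/3) + (3/10)·(10/3) = 59/15.

59/15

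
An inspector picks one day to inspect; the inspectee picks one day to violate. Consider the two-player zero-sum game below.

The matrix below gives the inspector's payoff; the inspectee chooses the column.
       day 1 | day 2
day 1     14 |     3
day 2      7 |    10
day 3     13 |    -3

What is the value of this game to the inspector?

Row day 3 is strictly dominated by row day 1, so the inspector never plays it.
The remaining 2×2 game on (day 1, day 2) × (day 1, day 2) has no saddle point. Let the inspector play day 1 with probability p; indifference gives 14p + 7(1−p) = 3p + 10(1−p), so p = 3/14.
Similarly the inspectee's optimal q on day 1 is 1/2, and the value is 14·(1/2) + (3)·(1/2) = 17/2.

17/2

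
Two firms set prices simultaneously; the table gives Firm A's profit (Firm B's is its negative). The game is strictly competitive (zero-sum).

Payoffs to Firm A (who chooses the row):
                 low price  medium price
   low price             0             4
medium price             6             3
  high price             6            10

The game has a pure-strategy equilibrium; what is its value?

6

Row minima: 0, 3, 6 → Firm A's maximin is 6.
Column maxima: 6, 10 → Firm B's minimax is 6.
They coincide at (high price, low price), so the value is 6.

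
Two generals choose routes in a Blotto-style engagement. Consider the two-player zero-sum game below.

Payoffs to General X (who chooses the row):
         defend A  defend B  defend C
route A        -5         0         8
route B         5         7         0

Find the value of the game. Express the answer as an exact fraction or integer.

20/9

Column defend B is strictly dominated by defend A for General Y (it gives General X more in every row).
The remaining 2×2 game on (route A, route B) × (defend A, defend C) has no saddle point. Let General X play route A with probability p; indifference gives −5p + 5(1−p) = 8p, so p = 5/18.
Similarly General Y's optimal q on defend A is 4/9, and the value is -5·(4/9) + (8)·(5/9) = 20/9.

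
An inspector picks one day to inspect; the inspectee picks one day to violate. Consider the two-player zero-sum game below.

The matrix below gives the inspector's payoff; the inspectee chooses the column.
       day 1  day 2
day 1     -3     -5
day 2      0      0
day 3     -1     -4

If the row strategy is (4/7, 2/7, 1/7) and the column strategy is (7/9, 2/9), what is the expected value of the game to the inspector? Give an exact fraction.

Against (7/9, 2/9), each row's expected payoff is day 1: -31/9; day 2: 0; day 3: -5/3.
Taking the (4/7, 2/7, 1/7)-weighted average: (4/7)·(-31/9) + (2/7)·(0) + (1/7)·(-5/3) = -139/63.

-139/63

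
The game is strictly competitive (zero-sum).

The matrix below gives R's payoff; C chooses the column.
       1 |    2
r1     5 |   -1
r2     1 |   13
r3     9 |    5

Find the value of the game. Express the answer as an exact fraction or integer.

7

Row r1 is strictly dominated by row r3, so R never plays it.
The remaining 2×2 game on (r2, r3) × (1, 2) has no saddle point. Let R play r2 with probability p; indifference gives p + 9(1−p) = 13p + 5(1−p), so p = 1/4.
Similarly C's optimal q on 1 is 1/2, and the value is 1·(1/2) + (13)·(1/2) = 7.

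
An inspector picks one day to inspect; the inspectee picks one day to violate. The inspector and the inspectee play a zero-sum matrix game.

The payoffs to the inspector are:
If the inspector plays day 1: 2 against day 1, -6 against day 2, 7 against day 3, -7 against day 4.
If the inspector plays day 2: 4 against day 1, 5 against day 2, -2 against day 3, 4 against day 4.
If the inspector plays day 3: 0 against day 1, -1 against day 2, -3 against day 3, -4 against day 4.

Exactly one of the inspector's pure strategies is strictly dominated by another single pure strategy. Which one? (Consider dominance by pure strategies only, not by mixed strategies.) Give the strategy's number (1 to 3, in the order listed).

Compare day 3 with day 2: 4 > 0, 5 > -1, -2 > -3, 4 > -4.
So day 2 strictly dominates day 3 for the inspector; day 3 is strictly dominated.

3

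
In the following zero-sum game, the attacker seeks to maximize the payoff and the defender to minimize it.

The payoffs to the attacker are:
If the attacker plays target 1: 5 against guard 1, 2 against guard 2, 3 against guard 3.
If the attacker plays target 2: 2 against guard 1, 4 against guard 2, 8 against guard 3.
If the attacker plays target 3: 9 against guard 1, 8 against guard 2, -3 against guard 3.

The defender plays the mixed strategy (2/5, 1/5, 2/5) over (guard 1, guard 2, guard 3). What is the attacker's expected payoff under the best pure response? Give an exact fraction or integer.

24/5

target 1: (5)·(2/5) + (2)·(1/5) + (3)·(2/5) = 18/5.
target 2: (2)·(2/5) + (4)·(1/5) + (8)·(2/5) = 24/5.
target 3: (9)·(2/5) + (8)·(1/5) + (-3)·(2/5) = 4.
The best pure response is target 2 with expected payoff 24/5.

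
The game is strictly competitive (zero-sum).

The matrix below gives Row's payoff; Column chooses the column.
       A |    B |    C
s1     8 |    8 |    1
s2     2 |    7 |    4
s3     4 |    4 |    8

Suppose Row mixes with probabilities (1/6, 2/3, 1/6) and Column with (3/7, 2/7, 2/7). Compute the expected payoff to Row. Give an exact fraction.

Against (3/7, 2/7, 2/7), each row's expected payoff is s1: 6; s2: 4; s3: 36/7.
Taking the (1/6, 2/3, 1/6)-weighted average: (1/6)·(6) + (2/3)·(4) + (1/6)·(36/7) = 95/21.

95/21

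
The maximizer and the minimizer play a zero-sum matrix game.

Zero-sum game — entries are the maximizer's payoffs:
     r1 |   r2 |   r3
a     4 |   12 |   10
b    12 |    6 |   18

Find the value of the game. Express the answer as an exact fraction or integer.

60/7

Column r3 is strictly dominated by r1 for the minimizer (it gives the maximizer more in every row).
The remaining 2×2 game on (a, b) × (r1, r2) has no saddle point. Let the maximizer play a with probability p; indifference gives 4p + 12(1−p) = 12p + 6(1−p), so p = 3/7.
Similarly the minimizer's optimal q on r1 is 3/7, and the value is 4·(3/7) + (12)·(4/7) = 60/7.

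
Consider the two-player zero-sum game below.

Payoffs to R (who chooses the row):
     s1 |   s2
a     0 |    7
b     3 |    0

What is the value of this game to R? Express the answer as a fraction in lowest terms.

21/10

Row minima are 0 and 0, so R's maximin is 0; column maxima are 3 and 7, so C's minimax is 3. These differ, so the equilibrium is in mixed strategies.
Let R play a with probability p. C is indifferent when 3(1−p) = 7p, giving p = 3/10.
Let C play s1 with probability q. R is indifferent when 7(1−q) = 3q, giving q = 7/10.
The value is 0·(7/10) + (7)·(3/10) = 21/10.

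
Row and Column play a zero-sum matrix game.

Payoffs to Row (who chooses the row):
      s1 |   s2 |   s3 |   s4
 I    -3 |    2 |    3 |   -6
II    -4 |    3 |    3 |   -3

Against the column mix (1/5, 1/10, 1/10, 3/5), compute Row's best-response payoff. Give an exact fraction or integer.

-2

I: (-3)·(1/5) + (2)·(1/10) + (3)·(1/10) + (-6)·(3/5) = -37/10.
II: (-4)·(1/5) + (3)·(1/10) + (3)·(1/10) + (-3)·(3/5) = -2.
The best pure response is II with expected payoff -2.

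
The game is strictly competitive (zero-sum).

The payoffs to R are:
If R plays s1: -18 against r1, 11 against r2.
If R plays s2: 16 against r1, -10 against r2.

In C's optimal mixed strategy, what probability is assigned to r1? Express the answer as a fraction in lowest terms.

21/55

Row minima are -18 and -10, so R's maximin is -10; column maxima are 16 and 11, so C's minimax is 11. These differ, so the equilibrium is in mixed strategies.
Let C play r1 with probability q. R is indifferent when −18q + 11(1−q) = 16q − 10(1−q), giving q = 21/55.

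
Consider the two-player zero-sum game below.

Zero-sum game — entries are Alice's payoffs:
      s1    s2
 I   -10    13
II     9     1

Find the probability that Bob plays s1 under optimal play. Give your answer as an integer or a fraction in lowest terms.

Row minima are -10 and 1, so Alice's maximin is 1; column maxima are 9 and 13, so Bob's minimax is 9. These differ, so the equilibrium is in mixed strategies.
Let Bob play s1 with probability q. Alice is indifferent when −10q + 13(1−q) = 9q + (1−q), giving q = 12/31.

12/31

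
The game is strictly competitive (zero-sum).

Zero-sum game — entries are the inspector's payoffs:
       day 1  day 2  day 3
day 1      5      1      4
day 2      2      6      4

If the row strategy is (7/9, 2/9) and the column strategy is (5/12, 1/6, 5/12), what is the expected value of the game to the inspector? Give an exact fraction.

413/108

Against (5/12, 1/6, 5/12), each row's expected payoff is day 1: 47/12; day 2: 7/2.
Taking the (7/9, 2/9)-weighted average: (7/9)·(47/12) + (2/9)·(7/2) = 413/108.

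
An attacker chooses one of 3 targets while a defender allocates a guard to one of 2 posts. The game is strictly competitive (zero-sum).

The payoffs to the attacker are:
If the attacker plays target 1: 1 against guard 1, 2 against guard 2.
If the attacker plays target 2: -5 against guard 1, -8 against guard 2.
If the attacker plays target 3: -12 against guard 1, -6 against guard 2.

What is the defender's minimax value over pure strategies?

1

The worst case (largest entry) in each column is guard 1: 1, guard 2: 2.
The best (smallest) of these is 1.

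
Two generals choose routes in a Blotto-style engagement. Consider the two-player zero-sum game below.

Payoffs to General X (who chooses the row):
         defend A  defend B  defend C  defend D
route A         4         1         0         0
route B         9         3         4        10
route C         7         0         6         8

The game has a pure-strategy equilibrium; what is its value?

Row minima: 0, 3, 0 → General X's maximin is 3.
Column maxima: 9, 3, 6, 10 → General Y's minimax is 3.
They coincide at (route B, defend B), so the value is 3.

3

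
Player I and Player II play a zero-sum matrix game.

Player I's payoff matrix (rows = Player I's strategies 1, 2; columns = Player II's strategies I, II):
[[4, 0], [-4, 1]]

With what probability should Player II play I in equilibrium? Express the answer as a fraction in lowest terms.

1/9

Row minima are 0 and -4, so Player I's maximin is 0; column maxima are 4 and 1, so Player II's minimax is 1. These differ, so the equilibrium is in mixed strategies.
Let Player II play I with probability q. Player I is indifferent when 4q = −4q + (1−q), giving q = 1/9.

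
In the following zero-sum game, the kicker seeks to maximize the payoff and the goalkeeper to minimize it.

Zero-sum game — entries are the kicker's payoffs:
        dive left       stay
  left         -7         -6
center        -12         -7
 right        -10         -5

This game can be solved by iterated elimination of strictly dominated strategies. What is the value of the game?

-7

Column stay is strictly dominated by dive left for the goalkeeper (-7<-6, -12<-7, -10<-5); eliminate stay.
Row center is strictly dominated by row left (-7>-12); eliminate center.
Row right is strictly dominated by row left (-7>-10); eliminate right.
Only (left, dive left) remains, with payoff -7.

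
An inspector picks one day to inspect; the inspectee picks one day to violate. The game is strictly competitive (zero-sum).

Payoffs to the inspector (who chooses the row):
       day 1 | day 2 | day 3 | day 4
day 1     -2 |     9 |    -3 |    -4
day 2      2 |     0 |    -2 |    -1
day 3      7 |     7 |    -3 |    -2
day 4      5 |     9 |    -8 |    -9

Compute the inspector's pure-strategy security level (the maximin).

The worst-case payoff for each row is day 1: -4, day 2: -2, day 3: -3, day 4: -9.
The best of these is -2.

-2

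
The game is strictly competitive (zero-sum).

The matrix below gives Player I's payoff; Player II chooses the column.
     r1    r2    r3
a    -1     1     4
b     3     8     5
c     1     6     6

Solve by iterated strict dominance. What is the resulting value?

3

Column r3 is strictly dominated by r1 for Player II (-1<4, 3<5, 1<6); eliminate r3.
Row c is strictly dominated by row b (3>1, 8>6); eliminate c.
Row a is strictly dominated by row b (3>-1, 8>1); eliminate a.
Column r2 is strictly dominated by r1 for Player II (3<8); eliminate r2.
Only (b, r1) remains, with payoff 3.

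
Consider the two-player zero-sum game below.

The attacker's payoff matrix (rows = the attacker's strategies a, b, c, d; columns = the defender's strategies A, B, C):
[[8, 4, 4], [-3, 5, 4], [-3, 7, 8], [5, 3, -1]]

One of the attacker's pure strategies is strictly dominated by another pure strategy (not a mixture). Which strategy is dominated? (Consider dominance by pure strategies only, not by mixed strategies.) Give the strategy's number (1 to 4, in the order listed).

Compare d with a: 8 > 5, 4 > 3, 4 > -1.
So a strictly dominates d for the attacker; d is strictly dominated.

4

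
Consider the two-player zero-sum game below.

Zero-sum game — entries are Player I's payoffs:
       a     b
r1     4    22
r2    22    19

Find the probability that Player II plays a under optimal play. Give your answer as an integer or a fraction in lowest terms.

Row minima are 4 and 19, so Player I's maximin is 19; column maxima are 22 and 22, so Player II's minimax is 22. These differ, so the equilibrium is in mixed strategies.
Let Player II play a with probability q. Player I is indifferent when 4q + 22(1−q) = 22q + 19(1−q), giving q = 1/7.

1/7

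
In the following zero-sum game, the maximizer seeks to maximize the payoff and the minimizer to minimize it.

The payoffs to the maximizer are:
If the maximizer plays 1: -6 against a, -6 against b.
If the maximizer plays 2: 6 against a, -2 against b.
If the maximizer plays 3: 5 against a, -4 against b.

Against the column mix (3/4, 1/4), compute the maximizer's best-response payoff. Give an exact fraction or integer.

1: (-6)·(3/4) + (-6)·(1/4) = -6.
2: (6)·(3/4) + (-2)·(1/4) = 4.
3: (5)·(3/4) + (-4)·(1/4) = 11/4.
The best pure response is 2 with expected payoff 4.

4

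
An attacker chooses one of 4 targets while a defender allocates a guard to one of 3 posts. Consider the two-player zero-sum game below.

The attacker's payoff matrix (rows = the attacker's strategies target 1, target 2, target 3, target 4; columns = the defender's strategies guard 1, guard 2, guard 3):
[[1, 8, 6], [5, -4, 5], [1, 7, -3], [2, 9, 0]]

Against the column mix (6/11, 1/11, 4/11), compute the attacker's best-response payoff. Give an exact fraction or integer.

46/11

target 1: (1)·(6/11) + (8)·(1/11) + (6)·(4/11) = 38/11.
target 2: (5)·(6/11) + (-4)·(1/11) + (5)·(4/11) = 46/11.
target 3: (1)·(6/11) + (7)·(1/11) + (-3)·(4/11) = 1/11.
target 4: (2)·(6/11) + (9)·(1/11) + (0)·(4/11) = 21/11.
The best pure response is target 2 with expected payoff 46/11.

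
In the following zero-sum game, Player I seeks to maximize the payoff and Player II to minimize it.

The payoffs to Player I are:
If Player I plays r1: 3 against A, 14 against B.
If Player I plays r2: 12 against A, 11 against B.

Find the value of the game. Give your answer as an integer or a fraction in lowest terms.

Row minima are 3 and 11, so Player I's maximin is 11; column maxima are 12 and 14, so Player II's minimax is 12. These differ, so the equilibrium is in mixed strategies.
Let Player I play r1 with probability p. Player II is indifferent when 3p + 12(1−p) = 14p + 11(1−p), giving p = 1/12.
Let Player II play A with probability q. Player I is indifferent when 3q + 14(1−q) = 12q + 11(1−q), giving q = 1/4.
The value is 3·(1/4) + (14)·(3/4) = 45/4.

45/4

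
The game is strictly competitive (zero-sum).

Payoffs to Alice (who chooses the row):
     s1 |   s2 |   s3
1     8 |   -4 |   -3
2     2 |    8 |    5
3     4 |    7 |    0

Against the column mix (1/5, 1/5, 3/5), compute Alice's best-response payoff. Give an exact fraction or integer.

5

1: (8)·(1/5) + (-4)·(1/5) + (-3)·(3/5) = -1.
2: (2)·(1/5) + (8)·(1/5) + (5)·(3/5) = 5.
3: (4)·(1/5) + (7)·(1/5) + (0)·(3/5) = 11/5.
The best pure response is 2 with expected payoff 5.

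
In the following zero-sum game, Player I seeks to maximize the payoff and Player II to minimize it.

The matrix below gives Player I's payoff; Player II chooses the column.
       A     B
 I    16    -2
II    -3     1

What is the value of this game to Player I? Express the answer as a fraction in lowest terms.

5/11

Row minima are -2 and -3, so Player I's maximin is -2; column maxima are 16 and 1, so Player II's minimax is 1. These differ, so the equilibrium is in mixed strategies.
Let Player I play I with probability p. Player II is indifferent when 16p − 3(1−p) = −2p + (1−p), giving p = 2/11.
Let Player II play A with probability q. Player I is indifferent when 16q − 2(1−q) = −3q + (1−q), giving q = 3/22.
The value is 16·(3/22) + (-2)·(19/22) = 5/11.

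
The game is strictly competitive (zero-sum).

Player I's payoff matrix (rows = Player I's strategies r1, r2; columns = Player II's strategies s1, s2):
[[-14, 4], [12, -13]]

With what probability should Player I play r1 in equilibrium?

25/43

Row minima are -14 and -13, so Player I's maximin is -13; column maxima are 12 and 4, so Player II's minimax is 4. These differ, so the equilibrium is in mixed strategies.
Let Player I play r1 with probability p. Player II is indifferent when −14p + 12(1−p) = 4p − 13(1−p), giving p = 25/43.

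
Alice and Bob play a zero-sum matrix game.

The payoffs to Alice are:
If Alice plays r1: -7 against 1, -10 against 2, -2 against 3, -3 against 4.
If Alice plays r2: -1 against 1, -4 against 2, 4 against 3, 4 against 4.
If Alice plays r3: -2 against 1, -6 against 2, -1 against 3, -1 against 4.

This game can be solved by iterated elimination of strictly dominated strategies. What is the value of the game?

Row r1 is strictly dominated by row r2 (-1>-7, -4>-10, 4>-2, 4>-3); eliminate r1.
Column 3 is strictly dominated by 1 for Bob (-1<4, -2<-1); eliminate 3.
Row r3 is strictly dominated by row r2 (-1>-2, -4>-6, 4>-1); eliminate r3.
Column 1 is strictly dominated by 2 for Bob (-4<-1); eliminate 1.
Column 4 is strictly dominated by 2 for Bob (-4<4); eliminate 4.
Only (r2, 2) remains, with payoff -4.

-4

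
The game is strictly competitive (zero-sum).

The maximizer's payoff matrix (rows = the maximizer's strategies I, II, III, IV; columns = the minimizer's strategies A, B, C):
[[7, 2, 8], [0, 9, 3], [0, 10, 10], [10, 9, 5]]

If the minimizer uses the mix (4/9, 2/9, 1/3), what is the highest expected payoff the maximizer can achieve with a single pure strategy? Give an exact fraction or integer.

73/9

I: (7)·(4/9) + (2)·(2/9) + (8)·(1/3) = 56/9.
II: (0)·(4/9) + (9)·(2/9) + (3)·(1/3) = 3.
III: (0)·(4/9) + (10)·(2/9) + (10)·(1/3) = 50/9.
IV: (10)·(4/9) + (9)·(2/9) + (5)·(1/3) = 73/9.
The best pure response is IV with expected payoff 73/9.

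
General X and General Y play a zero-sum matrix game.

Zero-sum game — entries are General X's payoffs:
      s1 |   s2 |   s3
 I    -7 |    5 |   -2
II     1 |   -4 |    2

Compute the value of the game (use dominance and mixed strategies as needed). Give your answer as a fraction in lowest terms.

-23/17

Column s3 is strictly dominated by s1 for General Y (it gives General X more in every row).
The remaining 2×2 game on (I, II) × (s1, s2) has no saddle point. Let General X play I with probability p; indifference gives −7p + (1−p) = 5p − 4(1−p), so p = 5/17.
Similarly General Y's optimal q on s1 is 9/17, and the value is -7·(9/17) + (5)·(8/17) = -23/17.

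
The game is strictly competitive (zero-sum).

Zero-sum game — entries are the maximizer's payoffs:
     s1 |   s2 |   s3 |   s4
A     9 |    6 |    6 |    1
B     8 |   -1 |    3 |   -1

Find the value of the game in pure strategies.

1

Row minima: 1, -1 → the maximizer's maximin is 1.
Column maxima: 9, 6, 6, 1 → the minimizer's minimax is 1.
They coincide at (A, s4), so the value is 1.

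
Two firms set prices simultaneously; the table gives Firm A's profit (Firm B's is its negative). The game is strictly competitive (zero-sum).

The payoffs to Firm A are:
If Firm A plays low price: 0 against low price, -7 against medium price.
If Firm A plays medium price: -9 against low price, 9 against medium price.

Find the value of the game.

Row minima are -7 and -9, so Firm A's maximin is -7; column maxima are 0 and 9, so Firm B's minimax is 0. These differ, so the equilibrium is in mixed strategies.
Let Firm A play low price with probability p. Firm B is indifferent when −9(1−p) = −7p + 9(1−p), giving p = 18/25.
Let Firm B play low price with probability q. Firm A is indifferent when −7(1−q) = −9q + 9(1−q), giving q = 16/25.
The value is 0·(16/25) + (-7)·(9/25) = -63/25.

-63/25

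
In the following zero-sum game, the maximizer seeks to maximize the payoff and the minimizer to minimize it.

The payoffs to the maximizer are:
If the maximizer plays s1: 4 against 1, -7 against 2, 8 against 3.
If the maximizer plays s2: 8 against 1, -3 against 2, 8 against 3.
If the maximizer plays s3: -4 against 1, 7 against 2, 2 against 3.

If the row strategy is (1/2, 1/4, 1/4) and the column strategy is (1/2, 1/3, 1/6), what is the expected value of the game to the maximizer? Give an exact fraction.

7/4

Against (1/2, 1/3, 1/6), each row's expected payoff is s1: 1; s2: 13/3; s3: 2/3.
Taking the (1/2, 1/4, 1/4)-weighted average: (1/2)·(1) + (1/4)·(13/3) + (1/4)·(2/3) = 7/4.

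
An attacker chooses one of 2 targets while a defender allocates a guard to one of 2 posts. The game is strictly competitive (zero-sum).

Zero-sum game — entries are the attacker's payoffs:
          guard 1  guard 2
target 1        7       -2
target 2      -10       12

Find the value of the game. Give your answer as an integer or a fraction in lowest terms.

Row minima are -2 and -10, so the attacker's maximin is -2; column maxima are 7 and 12, so the defender's minimax is 7. These differ, so the equilibrium is in mixed strategies.
Let the attacker play target 1 with probability p. The defender is indifferent when 7p − 10(1−p) = −2p + 12(1−p), giving p = 22/31.
Let the defender play guard 1 with probability q. The attacker is indifferent when 7q − 2(1−q) = −10q + 12(1−q), giving q = 14/31.
The value is 7·(14/31) + (-2)·(17/31) = 64/31.

64/31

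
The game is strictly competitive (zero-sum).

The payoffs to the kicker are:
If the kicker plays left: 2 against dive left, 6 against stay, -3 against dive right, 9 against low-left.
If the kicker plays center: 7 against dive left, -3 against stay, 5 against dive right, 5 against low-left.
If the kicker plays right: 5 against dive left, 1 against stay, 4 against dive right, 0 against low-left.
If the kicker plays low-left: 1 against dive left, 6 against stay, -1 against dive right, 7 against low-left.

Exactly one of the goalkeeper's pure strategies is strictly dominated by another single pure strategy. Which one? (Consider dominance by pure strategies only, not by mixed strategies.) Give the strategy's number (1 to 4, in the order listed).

The goalkeeper prefers columns that give the kicker less. Compare dive left with dive right: -3 < 2, 5 < 7, 4 < 5, -1 < 1.
So dive right strictly dominates dive left for the goalkeeper; dive left is strictly dominated.

1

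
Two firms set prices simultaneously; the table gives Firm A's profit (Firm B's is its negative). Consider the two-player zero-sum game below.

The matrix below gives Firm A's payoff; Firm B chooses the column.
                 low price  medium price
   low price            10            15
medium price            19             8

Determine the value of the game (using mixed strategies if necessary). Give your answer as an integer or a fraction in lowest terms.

205/16

Row minima are 10 and 8, so Firm A's maximin is 10; column maxima are 19 and 15, so Firm B's minimax is 15. These differ, so the equilibrium is in mixed strategies.
Let Firm A play low price with probability p. Firm B is indifferent when 10p + 19(1−p) = 15p + 8(1−p), giving p = 11/16.
Let Firm B play low price with probability q. Firm A is indifferent when 10q + 15(1−q) = 19q + 8(1−q), giving q = 7/16.
The value is 10·(7/16) + (15)·(9/16) = 205/16.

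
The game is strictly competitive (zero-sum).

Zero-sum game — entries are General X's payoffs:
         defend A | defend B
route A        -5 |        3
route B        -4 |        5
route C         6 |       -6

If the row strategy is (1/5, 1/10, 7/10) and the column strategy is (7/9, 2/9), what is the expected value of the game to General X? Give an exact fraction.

67/45

Against (7/9, 2/9), each row's expected payoff is route A: -29/9; route B: -2; route C: 10/3.
Taking the (1/5, 1/10, 7/10)-weighted average: (1/5)·(-29/9) + (1/10)·(-2) + (7/10)·(10/3) = 67/45.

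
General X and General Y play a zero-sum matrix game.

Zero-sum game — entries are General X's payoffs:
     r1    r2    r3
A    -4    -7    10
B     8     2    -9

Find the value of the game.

-43/28

Column r1 is strictly dominated by r2 for General Y (it gives General X more in every row).
The remaining 2×2 game on (A, B) × (r2, r3) has no saddle point. Let General X play A with probability p; indifference gives −7p + 2(1−p) = 10p − 9(1−p), so p = 11/28.
Similarly General Y's optimal q on r2 is 19/28, and the value is -7·(19/28) + (10)·(9/28) = -43/28.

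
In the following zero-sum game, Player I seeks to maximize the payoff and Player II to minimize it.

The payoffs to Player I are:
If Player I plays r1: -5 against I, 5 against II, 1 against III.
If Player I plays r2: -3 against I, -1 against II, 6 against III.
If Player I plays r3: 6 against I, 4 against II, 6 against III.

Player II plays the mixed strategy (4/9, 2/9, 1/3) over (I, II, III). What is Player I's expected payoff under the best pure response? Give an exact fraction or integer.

50/9

r1: (-5)·(4/9) + (5)·(2/9) + (1)·(1/3) = -7/9.
r2: (-3)·(4/9) + (-1)·(2/9) + (6)·(1/3) = 4/9.
r3: (6)·(4/9) + (4)·(2/9) + (6)·(1/3) = 50/9.
The best pure response is r3 with expected payoff 50/9.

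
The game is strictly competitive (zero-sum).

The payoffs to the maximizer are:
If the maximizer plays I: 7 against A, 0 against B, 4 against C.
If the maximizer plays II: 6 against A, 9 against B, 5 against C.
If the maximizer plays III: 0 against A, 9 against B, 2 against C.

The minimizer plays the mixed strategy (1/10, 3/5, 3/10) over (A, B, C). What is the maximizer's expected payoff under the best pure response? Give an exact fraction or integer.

I: (7)·(1/10) + (0)·(3/5) + (4)·(3/10) = 19/10.
II: (6)·(1/10) + (9)·(3/5) + (5)·(3/10) = 15/2.
III: (0)·(1/10) + (9)·(3/5) + (2)·(3/10) = 6.
The best pure response is II with expected payoff 15/2.

15/2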